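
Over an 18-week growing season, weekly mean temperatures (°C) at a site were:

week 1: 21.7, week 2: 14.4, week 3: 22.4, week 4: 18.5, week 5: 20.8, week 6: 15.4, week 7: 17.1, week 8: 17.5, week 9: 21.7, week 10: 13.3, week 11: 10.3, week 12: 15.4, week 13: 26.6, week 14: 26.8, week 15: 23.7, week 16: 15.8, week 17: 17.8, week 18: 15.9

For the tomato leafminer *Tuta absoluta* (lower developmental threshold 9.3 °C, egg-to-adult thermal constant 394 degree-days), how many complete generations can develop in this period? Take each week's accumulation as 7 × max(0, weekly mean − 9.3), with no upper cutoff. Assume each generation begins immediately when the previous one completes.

2 generations

Weekly DD (7 × max(0, T̄ − 9.3)): 86.8, 35.7, 91.7, 64.4, 80.5, 42.7, 54.6, 57.4, 86.8, 28.0, 7.0, 42.7, 121.1, 122.5, 100.8, 45.5, 59.5, 46.2.
Season total = 1173.9 DD.
Complete generations = ⌊1173.9 / 394⌋ = 2.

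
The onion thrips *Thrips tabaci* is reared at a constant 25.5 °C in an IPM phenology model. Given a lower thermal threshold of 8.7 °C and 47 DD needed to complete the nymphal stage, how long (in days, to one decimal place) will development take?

2.8 days

Daily accumulation = 25.5 − 8.7 = 16.8 DD/day.
Duration = 47 / 16.8 = 2.798 ≈ 2.8 days.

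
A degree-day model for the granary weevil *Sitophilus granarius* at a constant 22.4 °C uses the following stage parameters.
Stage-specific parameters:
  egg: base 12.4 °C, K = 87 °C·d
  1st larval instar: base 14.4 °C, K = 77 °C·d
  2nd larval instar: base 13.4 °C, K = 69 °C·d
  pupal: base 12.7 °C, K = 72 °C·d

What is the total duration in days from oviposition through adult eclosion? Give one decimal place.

egg: 87 / (22.4 − 12.4) = 87 / 10.0 = 8.700 d.
1st larval instar: 77 / (22.4 − 14.4) = 77 / 8.0 = 9.625 d.
2nd larval instar: 69 / (22.4 − 13.4) = 69 / 9.0 = 7.667 d.
pupal: 72 / (22.4 − 12.7) = 72 / 9.7 = 7.423 d.
Sum = 33.414 ≈ 33.4 days.

33.4 days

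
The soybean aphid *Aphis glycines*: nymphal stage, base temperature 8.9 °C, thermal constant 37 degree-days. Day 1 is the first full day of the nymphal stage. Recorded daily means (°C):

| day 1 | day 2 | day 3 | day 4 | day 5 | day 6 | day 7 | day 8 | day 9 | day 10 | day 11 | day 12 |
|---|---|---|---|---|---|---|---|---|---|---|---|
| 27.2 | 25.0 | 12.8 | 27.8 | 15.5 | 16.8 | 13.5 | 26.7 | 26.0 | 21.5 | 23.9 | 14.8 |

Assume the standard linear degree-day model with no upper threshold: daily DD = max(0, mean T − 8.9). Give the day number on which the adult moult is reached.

Daily DD above 8.9 °C: 18.3, 16.1, 3.9, 18.9, 6.6, 7.9, 4.6, 17.8, 17.1, 12.6, 15.0, 5.9.
Cumulative: 18.3, 34.4, 38.3, 57.2, 63.8, 71.7, 76.3, 94.1, 111.2, 123.8, 138.8, 144.7.
The total first reaches 37 DD on day 3.

day 3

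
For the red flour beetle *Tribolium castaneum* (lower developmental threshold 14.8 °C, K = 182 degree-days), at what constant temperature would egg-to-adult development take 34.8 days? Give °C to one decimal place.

Required daily accumulation = 182 / 34.8 = 5.230 DD/day.
T = T_base + 5.230 = 14.8 + 5.230 = 20.030 ≈ 20.0 °C.

20.0 °C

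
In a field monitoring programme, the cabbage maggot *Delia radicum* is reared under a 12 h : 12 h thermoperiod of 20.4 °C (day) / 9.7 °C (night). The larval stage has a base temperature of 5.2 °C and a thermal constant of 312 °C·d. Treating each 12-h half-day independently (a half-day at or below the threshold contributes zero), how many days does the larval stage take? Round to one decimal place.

Day half: max(0, 20.4 − 5.2) × 0.5 = 15.2 × 0.5 = 7.60 DD.
Night half: max(0, 9.7 − 5.2) × 0.5 = 4.5 × 0.5 = 2.25 DD.
Per 24 h: 9.85 DD/day.
Duration = 312 / 9.85 = 31.675 ≈ 31.7 days.

31.7 days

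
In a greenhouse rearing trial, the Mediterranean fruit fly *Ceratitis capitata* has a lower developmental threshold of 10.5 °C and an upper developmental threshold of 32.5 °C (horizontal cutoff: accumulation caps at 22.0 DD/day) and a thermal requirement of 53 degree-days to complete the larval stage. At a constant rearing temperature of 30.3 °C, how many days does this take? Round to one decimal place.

2.7 days

Daily accumulation = 30.3 − 10.5 = 19.8 DD/day.
Duration = 53 / 19.8 = 2.677 ≈ 2.7 days.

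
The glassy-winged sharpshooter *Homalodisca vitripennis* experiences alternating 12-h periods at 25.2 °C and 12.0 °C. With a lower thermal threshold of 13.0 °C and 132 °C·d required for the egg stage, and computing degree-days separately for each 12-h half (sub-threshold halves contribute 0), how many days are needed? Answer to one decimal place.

Day half: max(0, 25.2 − 13.0) × 0.5 = 12.2 × 0.5 = 6.10 DD.
Night half: max(0, 12.0 − 13.0) × 0.5 = 0.0 × 0.5 = 0.00 DD.
Per 24 h: 6.10 DD/day.
Duration = 132 / 6.10 = 21.639 ≈ 21.6 days.

21.6 days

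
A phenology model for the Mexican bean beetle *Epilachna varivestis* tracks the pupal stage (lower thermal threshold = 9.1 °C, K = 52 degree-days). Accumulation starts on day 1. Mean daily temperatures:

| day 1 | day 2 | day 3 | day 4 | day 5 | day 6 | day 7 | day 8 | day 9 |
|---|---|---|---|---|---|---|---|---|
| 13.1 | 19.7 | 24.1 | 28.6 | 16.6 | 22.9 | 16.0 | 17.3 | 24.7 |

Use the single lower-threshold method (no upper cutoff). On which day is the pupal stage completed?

Daily DD above 9.1 °C: 4.0, 10.6, 15.0, 19.5, 7.5, 13.8, 6.9, 8.2, 15.6.
Cumulative: 4.0, 14.6, 29.6, 49.1, 56.6, 70.4, 77.3, 85.5, 101.1.
The total first reaches 52 DD on day 5.

day 5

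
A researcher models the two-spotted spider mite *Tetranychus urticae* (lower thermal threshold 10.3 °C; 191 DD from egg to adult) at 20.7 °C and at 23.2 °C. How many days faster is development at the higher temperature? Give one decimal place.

3.6 days

At 20.7 °C: 191 / (20.7 − 10.3) = 191 / 10.4 = 18.365 d.
At 23.2 °C: 191 / (23.2 − 10.3) = 191 / 12.9 = 14.806 d.
Difference = |18.365 − 14.806| = 3.559 ≈ 3.6 days.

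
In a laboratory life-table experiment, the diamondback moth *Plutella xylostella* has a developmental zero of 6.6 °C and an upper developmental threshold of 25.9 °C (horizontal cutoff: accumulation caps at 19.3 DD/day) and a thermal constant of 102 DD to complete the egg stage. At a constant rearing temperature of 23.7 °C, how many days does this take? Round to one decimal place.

6.0 days

Daily accumulation = 23.7 − 6.6 = 17.1 DD/day.
Duration = 102 / 17.1 = 5.965 ≈ 6.0 days.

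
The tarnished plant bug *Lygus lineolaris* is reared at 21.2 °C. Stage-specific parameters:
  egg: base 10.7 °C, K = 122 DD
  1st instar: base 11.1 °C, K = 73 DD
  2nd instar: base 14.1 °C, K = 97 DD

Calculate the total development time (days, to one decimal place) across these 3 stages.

32.5 days

egg: 122 / (21.2 − 10.7) = 122 / 10.5 = 11.619 d.
1st instar: 73 / (21.2 − 11.1) = 73 / 10.1 = 7.228 d.
2nd instar: 97 / (21.2 − 14.1) = 97 / 7.1 = 13.662 d.
Sum = 32.509 ≈ 32.5 days.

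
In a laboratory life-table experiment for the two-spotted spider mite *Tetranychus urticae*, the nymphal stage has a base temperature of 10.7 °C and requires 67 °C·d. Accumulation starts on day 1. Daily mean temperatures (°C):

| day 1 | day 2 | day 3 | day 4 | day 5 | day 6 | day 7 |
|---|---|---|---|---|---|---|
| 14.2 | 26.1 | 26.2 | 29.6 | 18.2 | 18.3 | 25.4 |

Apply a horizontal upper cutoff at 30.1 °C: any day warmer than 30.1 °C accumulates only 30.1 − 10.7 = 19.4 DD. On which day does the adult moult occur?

day 6

Daily DD above 10.7 °C (capped at 19.4): 3.5, 15.4, 15.5, 18.9, 7.5, 7.6, 14.7.
Cumulative: 3.5, 18.9, 34.4, 53.3, 60.8, 68.4, 83.1.
The total first reaches 67 DD on day 6.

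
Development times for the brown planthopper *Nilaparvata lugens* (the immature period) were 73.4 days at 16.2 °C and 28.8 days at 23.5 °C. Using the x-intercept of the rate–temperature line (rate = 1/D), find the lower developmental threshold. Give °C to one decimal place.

11.5 °C

Linear rate model ⇒ the product D·(T − T_b) is constant across temperatures.
73.4·(16.2 − T_b) = 28.8·(23.5 − T_b)
T_b = (73.4·16.2 − 28.8·23.5) / (73.4 − 28.8) = 512.28 / 44.6 = 11.486 °C ≈ 11.5 °C.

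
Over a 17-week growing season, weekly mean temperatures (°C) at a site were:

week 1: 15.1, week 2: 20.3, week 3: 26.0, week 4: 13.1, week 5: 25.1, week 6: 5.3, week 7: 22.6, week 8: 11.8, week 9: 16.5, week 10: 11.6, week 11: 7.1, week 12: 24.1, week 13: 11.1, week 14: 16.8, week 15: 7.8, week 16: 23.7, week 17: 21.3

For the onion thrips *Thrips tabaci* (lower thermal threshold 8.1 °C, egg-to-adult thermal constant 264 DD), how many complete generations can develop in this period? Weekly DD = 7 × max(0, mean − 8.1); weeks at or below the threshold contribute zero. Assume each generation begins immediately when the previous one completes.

3 generations

Weekly DD (7 × max(0, T̄ − 8.1)): 49.0, 85.4, 125.3, 35.0, 119.0, 0.0, 101.5, 25.9, 58.8, 24.5, 0.0, 112.0, 21.0, 60.9, 0.0, 109.2, 92.4.
Season total = 1019.9 DD.
Complete generations = ⌊1019.9 / 264⌋ = 3.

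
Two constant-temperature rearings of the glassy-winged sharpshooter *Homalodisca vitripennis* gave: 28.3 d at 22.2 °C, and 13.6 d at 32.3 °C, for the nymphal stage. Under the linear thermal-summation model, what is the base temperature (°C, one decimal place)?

12.9 °C

Equal thermal constants: D₁(T₁ − T_b) = D₂(T₂ − T_b).
28.3·(22.2 − T_b) = 13.6·(32.3 − T_b)
T_b = (28.3·22.2 − 13.6·32.3) / (28.3 − 13.6) = 188.98 / 14.7 = 12.856 °C ≈ 12.9 °C.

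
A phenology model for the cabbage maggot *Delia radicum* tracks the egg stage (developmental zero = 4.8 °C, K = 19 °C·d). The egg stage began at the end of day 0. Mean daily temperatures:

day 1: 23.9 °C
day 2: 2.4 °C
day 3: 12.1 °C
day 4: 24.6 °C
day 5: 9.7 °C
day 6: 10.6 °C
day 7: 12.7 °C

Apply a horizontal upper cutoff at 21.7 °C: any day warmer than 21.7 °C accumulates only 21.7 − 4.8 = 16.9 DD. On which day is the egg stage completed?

Daily DD above 4.8 °C (capped at 16.9): 16.9, 0.0, 7.3, 16.9, 4.9, 5.8, 7.9.
Cumulative: 16.9, 16.9, 24.2, 41.1, 46.0, 51.8, 59.7.
The total first reaches 19 DD on day 3.

day 3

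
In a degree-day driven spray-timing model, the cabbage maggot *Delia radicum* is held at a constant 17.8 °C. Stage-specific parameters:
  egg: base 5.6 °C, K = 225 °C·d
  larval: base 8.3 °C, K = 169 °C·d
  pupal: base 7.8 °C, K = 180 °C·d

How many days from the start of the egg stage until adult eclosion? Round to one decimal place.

egg: 225 / (17.8 − 5.6) = 225 / 12.2 = 18.443 d.
larval: 169 / (17.8 − 8.3) = 169 / 9.5 = 17.789 d.
pupal: 180 / (17.8 − 7.8) = 180 / 10.0 = 18.000 d.
Sum = 54.232 ≈ 54.2 days.

54.2 days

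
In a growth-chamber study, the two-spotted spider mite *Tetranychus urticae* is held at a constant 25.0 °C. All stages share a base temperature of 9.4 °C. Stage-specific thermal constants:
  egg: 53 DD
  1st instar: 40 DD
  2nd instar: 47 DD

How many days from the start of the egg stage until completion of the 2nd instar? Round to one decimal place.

9.0 days

Daily accumulation at 25.0 °C = 25.0 − 9.4 = 15.6 DD/day.
Total K = 53 + 40 + 47 = 140 DD.
Total duration = 140 / 15.6 = 8.974 ≈ 9.0 days.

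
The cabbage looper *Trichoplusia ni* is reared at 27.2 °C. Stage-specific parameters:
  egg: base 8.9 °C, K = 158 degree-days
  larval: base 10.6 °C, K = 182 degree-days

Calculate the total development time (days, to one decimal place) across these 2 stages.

19.6 days

egg: 158 / (27.2 − 8.9) = 158 / 18.3 = 8.634 d.
larval: 182 / (27.2 − 10.6) = 182 / 16.6 = 10.964 d.
Sum = 19.598 ≈ 19.6 days.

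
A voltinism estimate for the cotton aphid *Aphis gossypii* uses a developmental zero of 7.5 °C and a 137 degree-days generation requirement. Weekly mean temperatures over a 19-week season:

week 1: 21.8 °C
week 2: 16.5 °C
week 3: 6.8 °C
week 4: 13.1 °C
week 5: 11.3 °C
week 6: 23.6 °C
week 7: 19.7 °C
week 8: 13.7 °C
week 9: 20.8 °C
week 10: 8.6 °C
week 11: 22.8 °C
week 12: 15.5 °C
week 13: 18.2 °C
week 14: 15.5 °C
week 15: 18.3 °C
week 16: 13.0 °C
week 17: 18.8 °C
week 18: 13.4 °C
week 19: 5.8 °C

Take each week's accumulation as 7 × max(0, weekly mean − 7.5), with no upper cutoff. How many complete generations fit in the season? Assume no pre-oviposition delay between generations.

8 generations

Weekly DD (7 × max(0, T̄ − 7.5)): 100.1, 63.0, 0.0, 39.2, 26.6, 112.7, 85.4, 43.4, 93.1, 7.7, 107.1, 56.0, 74.9, 56.0, 75.6, 38.5, 79.1, 41.3, 0.0.
Season total = 1099.7 DD.
Complete generations = ⌊1099.7 / 137⌋ = 8.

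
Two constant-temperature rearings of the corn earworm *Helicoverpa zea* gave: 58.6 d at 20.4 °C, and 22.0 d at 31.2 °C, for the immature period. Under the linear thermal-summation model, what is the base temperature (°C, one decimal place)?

13.9 °C

Under the model K = D·(T − T_b), so D₁·(T₁ − T_b) = D₂·(T₂ − T_b).
58.6·(20.4 − T_b) = 22.0·(31.2 − T_b)
T_b = (58.6·20.4 − 22.0·31.2) / (58.6 − 22.0) = 509.04 / 36.6 = 13.908 °C ≈ 13.9 °C.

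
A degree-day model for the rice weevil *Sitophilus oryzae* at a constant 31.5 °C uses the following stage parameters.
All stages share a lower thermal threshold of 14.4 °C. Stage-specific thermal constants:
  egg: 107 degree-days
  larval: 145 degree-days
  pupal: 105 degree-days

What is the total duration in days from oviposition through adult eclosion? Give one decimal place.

Daily accumulation at 31.5 °C = 31.5 − 14.4 = 17.1 DD/day.
Total K = 107 + 145 + 105 = 357 DD.
Total duration = 357 / 17.1 = 20.877 ≈ 20.9 days.

20.9 days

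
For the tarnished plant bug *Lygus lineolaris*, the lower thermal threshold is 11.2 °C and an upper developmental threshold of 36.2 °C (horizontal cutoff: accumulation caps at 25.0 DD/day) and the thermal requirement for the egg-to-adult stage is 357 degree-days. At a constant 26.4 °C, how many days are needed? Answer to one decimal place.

23.5 days

Daily accumulation = 26.4 − 11.2 = 15.2 DD/day.
Duration = 357 / 15.2 = 23.487 ≈ 23.5 days.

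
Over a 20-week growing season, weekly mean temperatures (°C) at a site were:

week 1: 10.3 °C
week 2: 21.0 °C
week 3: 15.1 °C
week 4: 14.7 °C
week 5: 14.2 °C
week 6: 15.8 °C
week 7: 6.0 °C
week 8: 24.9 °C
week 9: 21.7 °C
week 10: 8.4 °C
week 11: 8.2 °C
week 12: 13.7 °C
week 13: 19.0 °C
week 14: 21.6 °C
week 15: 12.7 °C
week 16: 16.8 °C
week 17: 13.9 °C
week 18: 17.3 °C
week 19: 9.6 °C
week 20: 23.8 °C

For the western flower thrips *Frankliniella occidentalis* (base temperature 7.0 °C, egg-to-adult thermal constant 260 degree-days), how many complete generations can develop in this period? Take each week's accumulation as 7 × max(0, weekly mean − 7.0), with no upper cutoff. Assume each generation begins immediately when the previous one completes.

Weekly DD (7 × max(0, T̄ − 7.0)): 23.1, 98.0, 56.7, 53.9, 50.4, 61.6, 0.0, 125.3, 102.9, 9.8, 8.4, 46.9, 84.0, 102.2, 39.9, 68.6, 48.3, 72.1, 18.2, 117.6.
Season total = 1187.9 DD.
Complete generations = ⌊1187.9 / 260⌋ = 4.

4 generations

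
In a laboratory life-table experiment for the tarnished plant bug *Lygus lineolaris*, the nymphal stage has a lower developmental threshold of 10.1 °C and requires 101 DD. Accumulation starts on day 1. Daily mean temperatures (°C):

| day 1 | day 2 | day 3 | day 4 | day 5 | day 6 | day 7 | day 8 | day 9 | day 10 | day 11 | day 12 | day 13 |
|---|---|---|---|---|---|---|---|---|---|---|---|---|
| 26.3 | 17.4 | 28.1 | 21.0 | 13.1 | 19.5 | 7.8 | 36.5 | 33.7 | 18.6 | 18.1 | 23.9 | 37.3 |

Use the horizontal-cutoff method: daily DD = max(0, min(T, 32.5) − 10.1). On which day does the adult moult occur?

day 9

Daily DD above 10.1 °C (capped at 22.4): 16.2, 7.3, 18.0, 10.9, 3.0, 9.4, 0.0, 22.4, 22.4, 8.5, 8.0, 13.8, 22.4.
Cumulative: 16.2, 23.5, 41.5, 52.4, 55.4, 64.8, 64.8, 87.2, 109.6, 118.1, 126.1, 139.9, 162.3.
The total first reaches 101 DD on day 9.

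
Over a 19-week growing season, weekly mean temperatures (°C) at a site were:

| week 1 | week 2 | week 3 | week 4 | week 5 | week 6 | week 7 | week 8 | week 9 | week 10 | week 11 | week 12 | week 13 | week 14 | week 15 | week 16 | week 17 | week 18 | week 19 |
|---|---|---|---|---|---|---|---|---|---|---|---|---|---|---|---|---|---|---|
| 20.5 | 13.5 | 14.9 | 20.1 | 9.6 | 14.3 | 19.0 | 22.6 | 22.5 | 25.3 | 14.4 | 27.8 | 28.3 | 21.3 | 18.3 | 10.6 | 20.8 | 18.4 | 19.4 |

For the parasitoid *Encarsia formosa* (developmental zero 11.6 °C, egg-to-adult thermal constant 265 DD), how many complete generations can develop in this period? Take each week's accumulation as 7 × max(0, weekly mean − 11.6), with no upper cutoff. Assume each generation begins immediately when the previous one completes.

3 generations

Weekly DD (7 × max(0, T̄ − 11.6)): 62.3, 13.3, 23.1, 59.5, 0.0, 18.9, 51.8, 77.0, 76.3, 95.9, 19.6, 113.4, 116.9, 67.9, 46.9, 0.0, 64.4, 47.6, 54.6.
Season total = 1009.4 DD.
Complete generations = ⌊1009.4 / 265⌋ = 3.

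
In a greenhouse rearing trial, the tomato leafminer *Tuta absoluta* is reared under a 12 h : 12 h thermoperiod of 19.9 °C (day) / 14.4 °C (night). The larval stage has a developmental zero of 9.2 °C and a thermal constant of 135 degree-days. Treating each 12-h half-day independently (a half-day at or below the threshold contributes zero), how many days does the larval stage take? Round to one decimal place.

Day half: max(0, 19.9 − 9.2) × 0.5 = 10.7 × 0.5 = 5.35 DD.
Night half: max(0, 14.4 − 9.2) × 0.5 = 5.2 × 0.5 = 2.60 DD.
Per 24 h: 7.95 DD/day.
Duration = 135 / 7.95 = 16.981 ≈ 17.0 days.

17.0 days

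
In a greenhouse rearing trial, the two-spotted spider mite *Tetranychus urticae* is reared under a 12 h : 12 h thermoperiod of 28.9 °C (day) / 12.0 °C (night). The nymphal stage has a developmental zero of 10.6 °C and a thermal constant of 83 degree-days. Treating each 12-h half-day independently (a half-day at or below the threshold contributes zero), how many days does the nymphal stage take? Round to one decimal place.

8.4 days

Day half: max(0, 28.9 − 10.6) × 0.5 = 18.3 × 0.5 = 9.15 DD.
Night half: max(0, 12.0 − 10.6) × 0.5 = 1.4 × 0.5 = 0.70 DD.
Per 24 h: 9.85 DD/day.
Duration = 83 / 9.85 = 8.426 ≈ 8.4 days.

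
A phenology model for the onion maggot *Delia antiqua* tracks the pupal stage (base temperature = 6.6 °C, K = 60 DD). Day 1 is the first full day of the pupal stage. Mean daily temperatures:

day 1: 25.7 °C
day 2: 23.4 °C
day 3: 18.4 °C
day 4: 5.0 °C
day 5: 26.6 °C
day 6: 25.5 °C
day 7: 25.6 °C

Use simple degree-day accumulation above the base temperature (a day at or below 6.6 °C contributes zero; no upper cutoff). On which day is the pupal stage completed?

Daily DD above 6.6 °C: 19.1, 16.8, 11.8, 0.0, 20.0, 18.9, 19.0.
Cumulative: 19.1, 35.9, 47.7, 47.7, 67.7, 86.6, 105.6.
The total first reaches 60 DD on day 5.

day 5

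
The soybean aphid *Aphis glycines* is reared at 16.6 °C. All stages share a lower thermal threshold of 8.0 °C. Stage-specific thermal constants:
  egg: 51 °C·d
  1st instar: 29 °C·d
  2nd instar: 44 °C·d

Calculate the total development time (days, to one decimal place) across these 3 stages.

Daily accumulation at 16.6 °C = 16.6 − 8.0 = 8.6 DD/day.
Total K = 51 + 29 + 44 = 124 DD.
Total duration = 124 / 8.6 = 14.419 ≈ 14.4 days.

14.4 days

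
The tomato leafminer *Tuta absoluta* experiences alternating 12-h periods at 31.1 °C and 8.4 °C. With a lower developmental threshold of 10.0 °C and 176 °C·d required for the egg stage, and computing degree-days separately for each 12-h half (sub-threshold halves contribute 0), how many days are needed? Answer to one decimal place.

16.7 days

Day half: max(0, 31.1 − 10.0) × 0.5 = 21.1 × 0.5 = 10.55 DD.
Night half: max(0, 8.4 − 10.0) × 0.5 = 0.0 × 0.5 = 0.00 DD.
Per 24 h: 10.55 DD/day.
Duration = 176 / 10.55 = 16.682 ≈ 16.7 days.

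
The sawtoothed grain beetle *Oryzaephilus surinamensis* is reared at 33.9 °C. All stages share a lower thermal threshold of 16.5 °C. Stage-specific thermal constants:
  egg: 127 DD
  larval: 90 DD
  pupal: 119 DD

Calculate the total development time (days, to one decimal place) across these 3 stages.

Daily accumulation at 33.9 °C = 33.9 − 16.5 = 17.4 DD/day.
Total K = 127 + 90 + 119 = 336 DD.
Total duration = 336 / 17.4 = 19.310 ≈ 19.3 days.

19.3 days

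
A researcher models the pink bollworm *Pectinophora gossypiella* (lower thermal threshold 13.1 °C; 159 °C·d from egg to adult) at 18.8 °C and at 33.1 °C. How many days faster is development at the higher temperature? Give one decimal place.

At 18.8 °C: 159 / (18.8 − 13.1) = 159 / 5.7 = 27.895 d.
At 33.1 °C: 159 / (33.1 − 13.1) = 159 / 20.0 = 7.950 d.
Difference = |27.895 − 7.950| = 19.945 ≈ 19.9 days.

19.9 days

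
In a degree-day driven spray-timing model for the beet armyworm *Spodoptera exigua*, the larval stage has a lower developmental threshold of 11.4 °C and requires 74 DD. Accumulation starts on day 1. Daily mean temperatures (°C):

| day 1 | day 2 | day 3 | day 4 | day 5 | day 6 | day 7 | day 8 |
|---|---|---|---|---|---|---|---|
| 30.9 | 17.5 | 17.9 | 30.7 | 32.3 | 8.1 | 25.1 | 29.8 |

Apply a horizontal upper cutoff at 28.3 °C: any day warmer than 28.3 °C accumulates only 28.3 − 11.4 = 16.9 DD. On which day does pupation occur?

day 7

Daily DD above 11.4 °C (capped at 16.9): 16.9, 6.1, 6.5, 16.9, 16.9, 0.0, 13.7, 16.9.
Cumulative: 16.9, 23.0, 29.5, 46.4, 63.3, 63.3, 77.0, 93.9.
The total first reaches 74 DD on day 7.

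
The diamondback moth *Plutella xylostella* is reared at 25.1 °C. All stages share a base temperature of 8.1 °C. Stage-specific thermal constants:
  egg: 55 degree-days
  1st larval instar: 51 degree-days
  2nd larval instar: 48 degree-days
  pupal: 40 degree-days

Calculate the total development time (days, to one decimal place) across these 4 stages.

Daily accumulation at 25.1 °C = 25.1 − 8.1 = 17.0 DD/day.
Total K = 55 + 51 + 48 + 40 = 194 DD.
Total duration = 194 / 17.0 = 11.412 ≈ 11.4 days.

11.4 days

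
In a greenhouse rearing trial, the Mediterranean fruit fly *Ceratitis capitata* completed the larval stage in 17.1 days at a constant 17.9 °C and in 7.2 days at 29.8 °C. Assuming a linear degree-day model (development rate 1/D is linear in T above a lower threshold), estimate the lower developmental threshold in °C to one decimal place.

Equal thermal constants: D₁(T₁ − T_b) = D₂(T₂ − T_b).
17.1·(17.9 − T_b) = 7.2·(29.8 − T_b)
T_b = (17.1·17.9 − 7.2·29.8) / (17.1 − 7.2) = 91.53 / 9.9 = 9.245 °C ≈ 9.2 °C.

9.2 °C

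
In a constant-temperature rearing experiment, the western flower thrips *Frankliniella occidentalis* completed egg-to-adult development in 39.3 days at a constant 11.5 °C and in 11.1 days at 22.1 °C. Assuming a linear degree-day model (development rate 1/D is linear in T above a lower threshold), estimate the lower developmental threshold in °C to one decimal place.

7.3 °C

Linear rate model ⇒ the product D·(T − T_b) is constant across temperatures.
39.3·(11.5 − T_b) = 11.1·(22.1 − T_b)
T_b = (39.3·11.5 − 11.1·22.1) / (39.3 − 11.1) = 206.64 / 28.2 = 7.328 °C ≈ 7.3 °C.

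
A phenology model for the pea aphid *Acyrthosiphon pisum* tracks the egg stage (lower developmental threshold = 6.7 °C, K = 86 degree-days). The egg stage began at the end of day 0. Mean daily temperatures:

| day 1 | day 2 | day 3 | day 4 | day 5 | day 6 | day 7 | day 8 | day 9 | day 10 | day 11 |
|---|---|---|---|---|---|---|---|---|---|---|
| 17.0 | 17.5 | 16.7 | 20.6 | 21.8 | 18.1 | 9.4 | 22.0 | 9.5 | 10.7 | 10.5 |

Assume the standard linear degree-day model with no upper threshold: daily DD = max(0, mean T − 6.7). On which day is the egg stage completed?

Daily DD above 6.7 °C: 10.3, 10.8, 10.0, 13.9, 15.1, 11.4, 2.7, 15.3, 2.8, 4.0, 3.8.
Cumulative: 10.3, 21.1, 31.1, 45.0, 60.1, 71.5, 74.2, 89.5, 92.3, 96.3, 100.1.
The total first reaches 86 DD on day 8.

day 8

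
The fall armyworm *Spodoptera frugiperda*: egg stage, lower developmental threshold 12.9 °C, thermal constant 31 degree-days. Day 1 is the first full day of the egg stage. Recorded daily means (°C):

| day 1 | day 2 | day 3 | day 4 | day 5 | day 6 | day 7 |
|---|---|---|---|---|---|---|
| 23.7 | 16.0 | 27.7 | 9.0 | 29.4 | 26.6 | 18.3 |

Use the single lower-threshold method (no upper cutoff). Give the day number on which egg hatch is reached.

day 5

Daily DD above 12.9 °C: 10.8, 3.1, 14.8, 0.0, 16.5, 13.7, 5.4.
Cumulative: 10.8, 13.9, 28.7, 28.7, 45.2, 58.9, 64.3.
The total first reaches 31 DD on day 5.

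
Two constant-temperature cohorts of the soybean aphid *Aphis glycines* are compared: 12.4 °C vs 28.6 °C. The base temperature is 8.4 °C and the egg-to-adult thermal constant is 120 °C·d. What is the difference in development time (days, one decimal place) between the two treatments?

At 12.4 °C: 120 / (12.4 − 8.4) = 120 / 4.0 = 30.000 d.
At 28.6 °C: 120 / (28.6 − 8.4) = 120 / 20.2 = 5.941 d.
Difference = |30.000 − 5.941| = 24.059 ≈ 24.1 days.

24.1 days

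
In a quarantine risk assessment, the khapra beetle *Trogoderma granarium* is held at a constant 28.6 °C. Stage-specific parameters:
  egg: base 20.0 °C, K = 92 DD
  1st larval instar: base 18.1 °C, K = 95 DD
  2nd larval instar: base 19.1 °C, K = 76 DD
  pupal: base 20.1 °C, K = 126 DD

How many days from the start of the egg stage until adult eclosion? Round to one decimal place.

42.6 days

egg: 92 / (28.6 − 20.0) = 92 / 8.6 = 10.698 d.
1st larval instar: 95 / (28.6 − 18.1) = 95 / 10.5 = 9.048 d.
2nd larval instar: 76 / (28.6 − 19.1) = 76 / 9.5 = 8.000 d.
pupal: 126 / (28.6 − 20.1) = 126 / 8.5 = 14.824 d.
Sum = 42.569 ≈ 42.6 days.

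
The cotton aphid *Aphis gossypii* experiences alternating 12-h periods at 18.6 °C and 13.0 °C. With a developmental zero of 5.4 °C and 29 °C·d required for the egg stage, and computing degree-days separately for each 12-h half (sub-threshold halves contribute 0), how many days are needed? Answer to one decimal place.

2.8 days

Day half: max(0, 18.6 − 5.4) × 0.5 = 13.2 × 0.5 = 6.60 DD.
Night half: max(0, 13.0 − 5.4) × 0.5 = 7.6 × 0.5 = 3.80 DD.
Per 24 h: 10.40 DD/day.
Duration = 29 / 10.40 = 2.788 ≈ 2.8 days.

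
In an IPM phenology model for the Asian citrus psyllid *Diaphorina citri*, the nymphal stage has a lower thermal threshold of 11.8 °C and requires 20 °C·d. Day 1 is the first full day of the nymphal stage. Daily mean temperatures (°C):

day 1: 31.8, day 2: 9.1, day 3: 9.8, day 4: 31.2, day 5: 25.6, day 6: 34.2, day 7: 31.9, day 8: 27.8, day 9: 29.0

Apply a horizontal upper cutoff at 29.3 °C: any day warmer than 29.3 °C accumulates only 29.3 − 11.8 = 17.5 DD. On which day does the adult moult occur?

Daily DD above 11.8 °C (capped at 17.5): 17.5, 0.0, 0.0, 17.5, 13.8, 17.5, 17.5, 16.0, 17.2.
Cumulative: 17.5, 17.5, 17.5, 35.0, 48.8, 66.3, 83.8, 99.8, 117.0.
The total first reaches 20 DD on day 4.

day 4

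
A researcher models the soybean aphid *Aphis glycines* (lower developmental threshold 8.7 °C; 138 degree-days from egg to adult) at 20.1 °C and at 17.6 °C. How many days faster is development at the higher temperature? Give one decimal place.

At 20.1 °C: 138 / (20.1 − 8.7) = 138 / 11.4 = 12.105 d.
At 17.6 °C: 138 / (17.6 − 8.7) = 138 / 8.9 = 15.506 d.
Difference = |12.105 − 15.506| = 3.400 ≈ 3.4 days.

3.4 days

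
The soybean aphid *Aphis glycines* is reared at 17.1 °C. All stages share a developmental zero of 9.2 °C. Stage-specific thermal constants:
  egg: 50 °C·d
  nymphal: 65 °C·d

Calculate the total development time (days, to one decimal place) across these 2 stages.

14.6 days

Daily accumulation at 17.1 °C = 17.1 − 9.2 = 7.9 DD/day.
Total K = 50 + 65 = 115 DD.
Total duration = 115 / 7.9 = 14.557 ≈ 14.6 days.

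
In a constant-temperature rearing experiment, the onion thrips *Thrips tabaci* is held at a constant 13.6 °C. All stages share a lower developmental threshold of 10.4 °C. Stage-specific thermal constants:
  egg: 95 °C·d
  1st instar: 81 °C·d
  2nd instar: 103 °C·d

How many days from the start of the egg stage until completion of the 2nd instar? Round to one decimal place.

Daily accumulation at 13.6 °C = 13.6 − 10.4 = 3.2 DD/day.
Total K = 95 + 81 + 103 = 279 DD.
Total duration = 279 / 3.2 = 87.188 ≈ 87.2 days.

87.2 days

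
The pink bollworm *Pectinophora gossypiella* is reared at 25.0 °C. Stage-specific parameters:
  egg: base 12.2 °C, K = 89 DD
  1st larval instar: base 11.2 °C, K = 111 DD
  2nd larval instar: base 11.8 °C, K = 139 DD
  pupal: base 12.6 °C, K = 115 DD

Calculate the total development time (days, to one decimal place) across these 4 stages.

34.8 days

egg: 89 / (25.0 − 12.2) = 89 / 12.8 = 6.953 d.
1st larval instar: 111 / (25.0 − 11.2) = 111 / 13.8 = 8.043 d.
2nd larval instar: 139 / (25.0 − 11.8) = 139 / 13.2 = 10.530 d.
pupal: 115 / (25.0 − 12.6) = 115 / 12.4 = 9.274 d.
Sum = 34.801 ≈ 34.8 days.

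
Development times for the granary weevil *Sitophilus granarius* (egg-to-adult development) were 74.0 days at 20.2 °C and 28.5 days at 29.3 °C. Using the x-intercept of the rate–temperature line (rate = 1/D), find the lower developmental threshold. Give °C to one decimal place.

Linear rate model ⇒ the product D·(T − T_b) is constant across temperatures.
74.0·(20.2 − T_b) = 28.5·(29.3 − T_b)
T_b = (74.0·20.2 − 28.5·29.3) / (74.0 − 28.5) = 659.75 / 45.5 = 14.500 °C ≈ 14.5 °C.

14.5 °C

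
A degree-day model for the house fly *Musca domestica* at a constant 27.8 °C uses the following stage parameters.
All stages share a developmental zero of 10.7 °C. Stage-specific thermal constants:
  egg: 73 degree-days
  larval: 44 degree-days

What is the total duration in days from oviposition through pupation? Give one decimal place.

Daily accumulation at 27.8 °C = 27.8 − 10.7 = 17.1 DD/day.
Total K = 73 + 44 = 117 DD.
Total duration = 117 / 17.1 = 6.842 ≈ 6.8 days.

6.8 days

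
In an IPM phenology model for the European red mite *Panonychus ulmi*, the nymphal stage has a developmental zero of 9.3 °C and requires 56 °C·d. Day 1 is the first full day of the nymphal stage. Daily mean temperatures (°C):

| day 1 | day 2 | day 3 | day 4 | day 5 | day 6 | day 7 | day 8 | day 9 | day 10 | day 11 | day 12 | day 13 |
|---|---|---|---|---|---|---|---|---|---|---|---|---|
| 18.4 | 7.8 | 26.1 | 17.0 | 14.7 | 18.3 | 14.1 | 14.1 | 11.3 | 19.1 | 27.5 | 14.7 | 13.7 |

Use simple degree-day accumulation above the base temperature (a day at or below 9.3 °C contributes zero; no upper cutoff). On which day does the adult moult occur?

day 8

Daily DD above 9.3 °C: 9.1, 0.0, 16.8, 7.7, 5.4, 9.0, 4.8, 4.8, 2.0, 9.8, 18.2, 5.4, 4.4.
Cumulative: 9.1, 9.1, 25.9, 33.6, 39.0, 48.0, 52.8, 57.6, 59.6, 69.4, 87.6, 93.0, 97.4.
The total first reaches 56 DD on day 8.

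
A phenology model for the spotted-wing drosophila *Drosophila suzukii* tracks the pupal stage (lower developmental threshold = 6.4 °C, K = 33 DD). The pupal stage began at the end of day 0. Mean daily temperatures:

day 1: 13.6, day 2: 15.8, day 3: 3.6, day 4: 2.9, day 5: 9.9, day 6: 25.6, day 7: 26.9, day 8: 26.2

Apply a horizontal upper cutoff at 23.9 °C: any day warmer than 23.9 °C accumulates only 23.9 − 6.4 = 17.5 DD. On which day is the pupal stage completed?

Daily DD above 6.4 °C (capped at 17.5): 7.2, 9.4, 0.0, 0.0, 3.5, 17.5, 17.5, 17.5.
Cumulative: 7.2, 16.6, 16.6, 16.6, 20.1, 37.6, 55.1, 72.6.
The total first reaches 33 DD on day 6.

day 6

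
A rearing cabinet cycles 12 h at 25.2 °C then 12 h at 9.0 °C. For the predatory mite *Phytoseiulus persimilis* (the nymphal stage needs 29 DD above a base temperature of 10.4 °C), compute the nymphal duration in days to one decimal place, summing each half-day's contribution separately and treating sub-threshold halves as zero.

Day half: max(0, 25.2 − 10.4) × 0.5 = 14.8 × 0.5 = 7.40 DD.
Night half: max(0, 9.0 − 10.4) × 0.5 = 0.0 × 0.5 = 0.00 DD.
Per 24 h: 7.40 DD/day.
Duration = 29 / 7.40 = 3.919 ≈ 3.9 days.

3.9 days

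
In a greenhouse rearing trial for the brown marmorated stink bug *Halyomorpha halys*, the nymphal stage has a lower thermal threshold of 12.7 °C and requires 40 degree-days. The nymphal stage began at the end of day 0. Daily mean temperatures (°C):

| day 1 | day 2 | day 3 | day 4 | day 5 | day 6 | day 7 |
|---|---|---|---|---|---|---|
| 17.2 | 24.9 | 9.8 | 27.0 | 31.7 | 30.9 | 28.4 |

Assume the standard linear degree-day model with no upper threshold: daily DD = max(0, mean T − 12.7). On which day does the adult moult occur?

day 5

Daily DD above 12.7 °C: 4.5, 12.2, 0.0, 14.3, 19.0, 18.2, 15.7.
Cumulative: 4.5, 16.7, 16.7, 31.0, 50.0, 68.2, 83.9.
The total first reaches 40 DD on day 5.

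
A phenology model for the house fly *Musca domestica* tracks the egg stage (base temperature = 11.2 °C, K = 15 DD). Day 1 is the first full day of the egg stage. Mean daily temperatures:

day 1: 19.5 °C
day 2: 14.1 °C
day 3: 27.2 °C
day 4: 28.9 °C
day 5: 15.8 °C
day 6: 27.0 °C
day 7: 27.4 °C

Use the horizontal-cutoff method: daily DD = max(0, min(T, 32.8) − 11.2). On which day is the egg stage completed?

day 3

Daily DD above 11.2 °C (capped at 21.6): 8.3, 2.9, 16.0, 17.7, 4.6, 15.8, 16.2.
Cumulative: 8.3, 11.2, 27.2, 44.9, 49.5, 65.3, 81.5.
The total first reaches 15 DD on day 3.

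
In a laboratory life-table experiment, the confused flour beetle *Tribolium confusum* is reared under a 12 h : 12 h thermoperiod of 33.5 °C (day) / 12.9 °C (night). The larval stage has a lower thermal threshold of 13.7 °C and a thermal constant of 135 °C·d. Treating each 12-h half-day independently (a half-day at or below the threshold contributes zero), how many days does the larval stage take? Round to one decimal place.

13.6 days

Day half: max(0, 33.5 − 13.7) × 0.5 = 19.8 × 0.5 = 9.90 DD.
Night half: max(0, 12.9 − 13.7) × 0.5 = 0.0 × 0.5 = 0.00 DD.
Per 24 h: 9.90 DD/day.
Duration = 135 / 9.90 = 13.636 ≈ 13.6 days.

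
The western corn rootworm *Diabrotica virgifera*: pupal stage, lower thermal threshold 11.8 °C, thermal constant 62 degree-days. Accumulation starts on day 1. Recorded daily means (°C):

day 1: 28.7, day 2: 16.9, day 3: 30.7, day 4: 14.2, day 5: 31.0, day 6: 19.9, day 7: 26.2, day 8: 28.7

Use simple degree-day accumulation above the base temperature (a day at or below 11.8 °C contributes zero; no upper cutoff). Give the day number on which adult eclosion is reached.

Daily DD above 11.8 °C: 16.9, 5.1, 18.9, 2.4, 19.2, 8.1, 14.4, 16.9.
Cumulative: 16.9, 22.0, 40.9, 43.3, 62.5, 70.6, 85.0, 101.9.
The total first reaches 62 DD on day 5.

day 5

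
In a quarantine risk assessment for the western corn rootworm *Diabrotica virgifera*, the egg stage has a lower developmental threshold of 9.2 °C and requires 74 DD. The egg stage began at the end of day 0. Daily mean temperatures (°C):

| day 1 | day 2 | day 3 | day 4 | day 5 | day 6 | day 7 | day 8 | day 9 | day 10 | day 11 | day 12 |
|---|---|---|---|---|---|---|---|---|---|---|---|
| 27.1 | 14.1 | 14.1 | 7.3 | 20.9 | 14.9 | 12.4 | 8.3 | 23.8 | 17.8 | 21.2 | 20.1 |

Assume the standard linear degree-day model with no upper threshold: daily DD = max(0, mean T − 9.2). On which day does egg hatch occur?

Daily DD above 9.2 °C: 17.9, 4.9, 4.9, 0.0, 11.7, 5.7, 3.2, 0.0, 14.6, 8.6, 12.0, 10.9.
Cumulative: 17.9, 22.8, 27.7, 27.7, 39.4, 45.1, 48.3, 48.3, 62.9, 71.5, 83.5, 94.4.
The total first reaches 74 DD on day 11.

day 11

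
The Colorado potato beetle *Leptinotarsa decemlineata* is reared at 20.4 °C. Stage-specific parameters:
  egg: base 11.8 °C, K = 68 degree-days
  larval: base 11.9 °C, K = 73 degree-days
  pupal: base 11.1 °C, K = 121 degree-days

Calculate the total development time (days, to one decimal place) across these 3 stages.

29.5 days

egg: 68 / (20.4 − 11.8) = 68 / 8.6 = 7.907 d.
larval: 73 / (20.4 − 11.9) = 73 / 8.5 = 8.588 d.
pupal: 121 / (20.4 − 11.1) = 121 / 9.3 = 13.011 d.
Sum = 29.506 ≈ 29.5 days.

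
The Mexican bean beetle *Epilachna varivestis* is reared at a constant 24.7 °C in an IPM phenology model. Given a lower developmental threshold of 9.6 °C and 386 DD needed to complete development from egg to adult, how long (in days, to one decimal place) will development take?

25.6 days

Daily accumulation = 24.7 − 9.6 = 15.1 DD/day.
Duration = 386 / 15.1 = 25.563 ≈ 25.6 days.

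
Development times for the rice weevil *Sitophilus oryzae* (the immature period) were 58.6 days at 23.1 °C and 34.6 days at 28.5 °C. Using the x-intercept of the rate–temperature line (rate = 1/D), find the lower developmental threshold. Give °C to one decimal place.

Linear rate model ⇒ the product D·(T − T_b) is constant across temperatures.
58.6·(23.1 − T_b) = 34.6·(28.5 − T_b)
T_b = (58.6·23.1 − 34.6·28.5) / (58.6 − 34.6) = 367.56 / 24.0 = 15.315 °C ≈ 15.3 °C.

15.3 °C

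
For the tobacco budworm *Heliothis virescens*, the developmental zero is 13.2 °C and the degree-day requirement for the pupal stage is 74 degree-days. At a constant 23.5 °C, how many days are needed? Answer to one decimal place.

7.2 days

Daily accumulation = 23.5 − 13.2 = 10.3 DD/day.
Duration = 74 / 10.3 = 7.184 ≈ 7.2 days.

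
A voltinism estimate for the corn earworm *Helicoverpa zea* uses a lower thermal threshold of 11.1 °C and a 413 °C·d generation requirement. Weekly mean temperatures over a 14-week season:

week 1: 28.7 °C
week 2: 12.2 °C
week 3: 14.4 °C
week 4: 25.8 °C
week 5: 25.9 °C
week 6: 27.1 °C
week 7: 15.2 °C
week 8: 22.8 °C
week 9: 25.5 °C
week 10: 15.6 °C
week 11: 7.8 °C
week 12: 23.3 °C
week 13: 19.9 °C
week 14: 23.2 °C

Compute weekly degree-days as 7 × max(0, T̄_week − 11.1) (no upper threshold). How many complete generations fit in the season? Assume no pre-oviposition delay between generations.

2 generations

Weekly DD (7 × max(0, T̄ − 11.1)): 123.2, 7.7, 23.1, 102.9, 103.6, 112.0, 28.7, 81.9, 100.8, 31.5, 0.0, 85.4, 61.6, 84.7.
Season total = 947.1 DD.
Complete generations = ⌊947.1 / 413⌋ = 2.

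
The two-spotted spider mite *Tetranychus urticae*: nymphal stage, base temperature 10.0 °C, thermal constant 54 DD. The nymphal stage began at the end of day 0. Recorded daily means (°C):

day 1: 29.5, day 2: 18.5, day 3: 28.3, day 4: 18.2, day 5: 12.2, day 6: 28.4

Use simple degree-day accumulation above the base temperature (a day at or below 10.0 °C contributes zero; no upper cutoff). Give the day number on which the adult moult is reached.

Daily DD above 10.0 °C: 19.5, 8.5, 18.3, 8.2, 2.2, 18.4.
Cumulative: 19.5, 28.0, 46.3, 54.5, 56.7, 75.1.
The total first reaches 54 DD on day 4.

day 4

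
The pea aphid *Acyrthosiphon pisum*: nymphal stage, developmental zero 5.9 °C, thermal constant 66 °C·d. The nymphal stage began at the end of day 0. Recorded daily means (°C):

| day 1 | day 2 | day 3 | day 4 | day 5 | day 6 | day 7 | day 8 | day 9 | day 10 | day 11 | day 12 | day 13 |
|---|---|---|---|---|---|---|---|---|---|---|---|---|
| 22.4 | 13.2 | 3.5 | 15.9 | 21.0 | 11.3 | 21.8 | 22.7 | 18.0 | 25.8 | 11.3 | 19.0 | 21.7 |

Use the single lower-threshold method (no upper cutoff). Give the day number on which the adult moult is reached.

Daily DD above 5.9 °C: 16.5, 7.3, 0.0, 10.0, 15.1, 5.4, 15.9, 16.8, 12.1, 19.9, 5.4, 13.1, 15.8.
Cumulative: 16.5, 23.8, 23.8, 33.8, 48.9, 54.3, 70.2, 87.0, 99.1, 119.0, 124.4, 137.5, 153.3.
The total first reaches 66 DD on day 7.

day 7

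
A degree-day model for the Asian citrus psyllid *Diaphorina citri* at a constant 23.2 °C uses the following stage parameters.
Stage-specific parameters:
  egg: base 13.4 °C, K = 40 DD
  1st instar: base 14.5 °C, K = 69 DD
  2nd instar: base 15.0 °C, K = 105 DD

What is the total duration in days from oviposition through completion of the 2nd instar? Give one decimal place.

24.8 days

egg: 40 / (23.2 − 13.4) = 40 / 9.8 = 4.082 d.
1st instar: 69 / (23.2 − 14.5) = 69 / 8.7 = 7.931 d.
2nd instar: 105 / (23.2 − 15.0) = 105 / 8.2 = 12.805 d.
Sum = 24.818 ≈ 24.8 days.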